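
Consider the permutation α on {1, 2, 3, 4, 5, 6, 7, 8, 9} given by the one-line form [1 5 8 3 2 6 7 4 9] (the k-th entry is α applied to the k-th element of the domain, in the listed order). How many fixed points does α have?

The fixed points (elements with α(x) = x) are {1, 6, 7, 9}, so there are 4.

4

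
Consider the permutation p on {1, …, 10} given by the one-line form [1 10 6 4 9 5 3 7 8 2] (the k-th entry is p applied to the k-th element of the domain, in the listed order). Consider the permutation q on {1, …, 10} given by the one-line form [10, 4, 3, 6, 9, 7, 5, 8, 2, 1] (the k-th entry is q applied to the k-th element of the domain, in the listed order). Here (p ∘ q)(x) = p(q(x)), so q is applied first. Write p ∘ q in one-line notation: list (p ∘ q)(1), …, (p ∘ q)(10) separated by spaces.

For each element, apply q then p: 1 → 10 → 2; 2 → 4 → 4; 3 → 3 → 6; 4 → 6 → 5; 5 → 9 → 8; 6 → 7 → 3; 7 → 5 → 9; 8 → 8 → 7; 9 → 2 → 10; 10 → 1 → 1.
So p ∘ q in one-line form is 2 4 6 5 8 3 9 7 10 1.

2 4 6 5 8 3 9 7 10 1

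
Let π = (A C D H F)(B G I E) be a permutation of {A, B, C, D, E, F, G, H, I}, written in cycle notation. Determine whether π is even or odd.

odd

The cycle lengths are 5, 4.
A cycle is odd iff its length is even; π has 1 even-length cycle, so sgn(π) = (−1)^1 and π is odd.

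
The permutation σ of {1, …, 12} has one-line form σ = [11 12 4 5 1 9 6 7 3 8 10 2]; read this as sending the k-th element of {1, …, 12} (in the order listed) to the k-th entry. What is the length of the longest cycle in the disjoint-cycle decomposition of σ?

Decomposing into disjoint cycles gives (1 11 10 8 7 6 9 3 4 5)(2 12); the longest has length 10.

10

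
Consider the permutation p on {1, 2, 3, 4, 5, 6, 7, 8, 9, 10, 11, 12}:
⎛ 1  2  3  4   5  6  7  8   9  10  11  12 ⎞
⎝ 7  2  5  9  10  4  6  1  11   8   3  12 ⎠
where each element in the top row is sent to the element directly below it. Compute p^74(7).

11

Tracing 7 → 6 → … returns to 7 after 10 steps, so 7 lies in a 10-cycle (1, 7, 6, 4, 9, 11, 3, 5, 10, 8).
On a 10-cycle, p^10 is the identity, so p^74 = p^4 there (74 ≡ 4 mod 10).
Advancing 4 steps from 7: 7 → 6 → 4 → 9 → 11.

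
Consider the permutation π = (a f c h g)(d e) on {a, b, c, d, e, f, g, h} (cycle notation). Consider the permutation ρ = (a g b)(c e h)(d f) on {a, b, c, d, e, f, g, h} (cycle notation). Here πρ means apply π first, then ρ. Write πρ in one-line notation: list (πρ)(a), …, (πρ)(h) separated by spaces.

d a c h f e g b

For each element, apply π then ρ: a → f → d; b → b → a; c → h → c; d → e → h; e → d → f; f → c → e; g → a → g; h → g → b.
So πρ in one-line form is d a c h f e g b.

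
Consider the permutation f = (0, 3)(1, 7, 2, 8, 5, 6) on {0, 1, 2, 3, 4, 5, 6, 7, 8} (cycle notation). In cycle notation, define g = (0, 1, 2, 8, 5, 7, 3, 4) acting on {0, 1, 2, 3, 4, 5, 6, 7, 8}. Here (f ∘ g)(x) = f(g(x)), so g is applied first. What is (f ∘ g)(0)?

First apply g: g(0) = 1, then f(1) = 7. Thus (f ∘ g)(0) = 7.

7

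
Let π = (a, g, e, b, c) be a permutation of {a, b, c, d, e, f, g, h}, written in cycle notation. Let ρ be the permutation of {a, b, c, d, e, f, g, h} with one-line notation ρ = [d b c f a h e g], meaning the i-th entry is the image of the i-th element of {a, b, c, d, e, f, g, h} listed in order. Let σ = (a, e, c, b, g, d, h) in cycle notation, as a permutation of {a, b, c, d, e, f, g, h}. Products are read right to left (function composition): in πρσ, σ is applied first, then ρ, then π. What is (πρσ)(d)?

Chase d: σ(d) = h; ρ(h) = g; π(g) = e. Hence (πρσ)(d) = e.

e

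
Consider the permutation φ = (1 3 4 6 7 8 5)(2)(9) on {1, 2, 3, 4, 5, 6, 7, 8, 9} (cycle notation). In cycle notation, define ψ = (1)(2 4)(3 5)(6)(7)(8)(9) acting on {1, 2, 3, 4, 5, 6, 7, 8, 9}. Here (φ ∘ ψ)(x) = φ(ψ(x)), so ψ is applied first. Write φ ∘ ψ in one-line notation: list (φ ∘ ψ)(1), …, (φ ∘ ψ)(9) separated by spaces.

(φ ∘ ψ)(x) = φ(ψ(x)). Computing each image: φ(ψ(1)) = φ(1) = 3, φ(ψ(2)) = φ(4) = 6, φ(ψ(3)) = φ(5) = 1, φ(ψ(4)) = φ(2) = 2, φ(ψ(5)) = φ(3) = 4, φ(ψ(6)) = φ(6) = 7, φ(ψ(7)) = φ(7) = 8, φ(ψ(8)) = φ(8) = 5, φ(ψ(9)) = φ(9) = 9.
Hence φ ∘ ψ = [3 6 1 2 4 7 8 5 9].

3 6 1 2 4 7 8 5 9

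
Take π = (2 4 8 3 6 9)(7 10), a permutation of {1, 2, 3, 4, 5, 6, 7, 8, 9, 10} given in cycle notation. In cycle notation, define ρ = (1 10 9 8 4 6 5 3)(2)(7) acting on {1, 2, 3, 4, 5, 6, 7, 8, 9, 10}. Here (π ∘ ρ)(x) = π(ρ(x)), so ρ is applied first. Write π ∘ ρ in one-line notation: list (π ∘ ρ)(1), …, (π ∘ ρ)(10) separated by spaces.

7 4 1 9 6 5 10 8 3 2

For each element, apply ρ then π: 1 → 10 → 7; 2 → 2 → 4; 3 → 1 → 1; 4 → 6 → 9; 5 → 3 → 6; 6 → 5 → 5; 7 → 7 → 10; 8 → 4 → 8; 9 → 8 → 3; 10 → 9 → 2.
So π ∘ ρ in one-line form is 7 4 1 9 6 5 10 8 3 2.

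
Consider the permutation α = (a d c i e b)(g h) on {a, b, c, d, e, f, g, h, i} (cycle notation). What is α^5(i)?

i lies in the 6-cycle (a d c i e b).
Advancing 5 steps from i: i → e → b → a → d → c.

c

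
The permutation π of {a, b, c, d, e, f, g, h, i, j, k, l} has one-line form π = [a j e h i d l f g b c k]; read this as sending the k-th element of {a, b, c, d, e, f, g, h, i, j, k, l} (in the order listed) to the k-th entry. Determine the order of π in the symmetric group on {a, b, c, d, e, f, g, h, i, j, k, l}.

Writing π as disjoint cycles, the cycle lengths are 6, 3, 2, 1.
The order is lcm(6, 3, 2) = 6.

6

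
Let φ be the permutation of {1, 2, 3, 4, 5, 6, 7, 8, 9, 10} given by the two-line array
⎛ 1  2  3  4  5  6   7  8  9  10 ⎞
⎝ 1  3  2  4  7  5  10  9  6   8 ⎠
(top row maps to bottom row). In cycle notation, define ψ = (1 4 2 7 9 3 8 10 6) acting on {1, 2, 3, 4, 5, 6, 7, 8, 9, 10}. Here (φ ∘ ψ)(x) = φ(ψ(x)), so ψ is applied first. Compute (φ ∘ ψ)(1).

First apply ψ: ψ(1) = 4, then φ(4) = 4. Thus (φ ∘ ψ)(1) = 4.

4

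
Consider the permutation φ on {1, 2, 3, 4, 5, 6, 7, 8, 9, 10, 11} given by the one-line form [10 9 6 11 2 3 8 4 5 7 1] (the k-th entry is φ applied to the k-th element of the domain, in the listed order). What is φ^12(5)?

Tracing 5 → 2 → … returns to 5 after 3 steps, so 5 lies in a 3-cycle (2 9 5).
On a 3-cycle, φ^3 is the identity, so φ^12 = φ^0 there (12 ≡ 0 mod 3).
So φ^12(5) = 5.

5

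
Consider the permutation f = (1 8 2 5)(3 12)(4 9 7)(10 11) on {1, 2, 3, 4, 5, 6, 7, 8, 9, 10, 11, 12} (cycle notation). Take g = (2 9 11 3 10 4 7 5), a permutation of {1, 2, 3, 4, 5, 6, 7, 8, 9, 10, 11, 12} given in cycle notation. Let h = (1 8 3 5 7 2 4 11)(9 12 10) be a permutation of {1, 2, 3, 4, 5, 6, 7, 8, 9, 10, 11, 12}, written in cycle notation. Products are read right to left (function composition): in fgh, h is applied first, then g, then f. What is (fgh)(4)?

Chase 4: h(4) = 11; g(11) = 3; f(3) = 12. Hence (fgh)(4) = 12.

12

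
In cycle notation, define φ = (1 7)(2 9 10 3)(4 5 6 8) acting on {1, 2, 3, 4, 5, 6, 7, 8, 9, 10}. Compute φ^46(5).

5 lies in the 4-cycle (4 5 6 8).
Powers repeat with period 4 on this cycle, and 46 mod 4 = 2, so φ^46(5) = φ^2(5).
Advancing 2 steps from 5: 5 → 6 → 8.

8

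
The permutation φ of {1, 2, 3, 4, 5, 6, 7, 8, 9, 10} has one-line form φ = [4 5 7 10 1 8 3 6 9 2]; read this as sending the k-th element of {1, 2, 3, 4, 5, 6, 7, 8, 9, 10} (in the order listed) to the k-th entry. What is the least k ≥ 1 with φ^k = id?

The disjoint-cycle form of φ has cycle lengths 5, 2, 2, 1.
The order of φ is the least common multiple of its cycle lengths: lcm(5, 2, 2) = 10.

10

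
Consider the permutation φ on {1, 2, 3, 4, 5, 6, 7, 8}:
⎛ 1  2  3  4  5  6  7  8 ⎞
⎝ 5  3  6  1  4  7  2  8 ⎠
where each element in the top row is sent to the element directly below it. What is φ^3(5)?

5

Tracing 5 → 4 → … returns to 5 after 3 steps, so 5 lies in a 3-cycle (1, 5, 4).
Since the cycle has length 3, φ^3 acts on it the same as φ^0 (3 mod 3 = 0).
So φ^3(5) = 5.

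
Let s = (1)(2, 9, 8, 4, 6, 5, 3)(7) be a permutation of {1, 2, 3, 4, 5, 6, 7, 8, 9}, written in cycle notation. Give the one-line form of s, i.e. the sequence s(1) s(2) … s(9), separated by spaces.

1 9 2 6 3 5 7 4 8

Each element maps to the next entry in its cycle (wrapping to the front): 1↦1, 2↦9, 3↦2, 4↦6, 5↦3, 6↦5, 7↦7, 8↦4, 9↦8.
Listing these in domain order gives 1 9 2 6 3 5 7 4 8.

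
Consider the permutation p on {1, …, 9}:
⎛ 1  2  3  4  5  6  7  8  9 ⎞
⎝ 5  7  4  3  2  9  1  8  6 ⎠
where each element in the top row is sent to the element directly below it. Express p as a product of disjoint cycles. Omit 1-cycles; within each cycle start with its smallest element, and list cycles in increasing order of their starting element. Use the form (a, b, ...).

From 1: 1 → 5 → 2 → 7 → 1, closing the cycle (1, 5, 2, 7).
Repeating from the next unused element and collecting all non-trivial cycles gives (1, 5, 2, 7)(3, 4)(6, 9).

(1, 5, 2, 7)(3, 4)(6, 9)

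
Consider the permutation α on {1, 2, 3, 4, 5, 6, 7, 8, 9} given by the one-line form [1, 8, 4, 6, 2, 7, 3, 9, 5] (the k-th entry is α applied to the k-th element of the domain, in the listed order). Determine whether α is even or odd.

even

In disjoint-cycle form the cycle lengths are 4, 4, 1.
A cycle is odd iff its length is even; α has 2 even-length cycles, so sgn(α) = (−1)^2 and α is even.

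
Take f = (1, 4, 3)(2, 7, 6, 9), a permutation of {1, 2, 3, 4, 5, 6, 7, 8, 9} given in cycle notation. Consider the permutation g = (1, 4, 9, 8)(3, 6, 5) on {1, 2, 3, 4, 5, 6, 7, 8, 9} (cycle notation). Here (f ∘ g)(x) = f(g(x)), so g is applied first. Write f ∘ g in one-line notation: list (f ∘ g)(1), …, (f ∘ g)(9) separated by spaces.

3 7 9 2 1 5 6 4 8

(f ∘ g)(x) = f(g(x)). Computing each image: f(g(1)) = f(4) = 3, f(g(2)) = f(2) = 7, f(g(3)) = f(6) = 9, f(g(4)) = f(9) = 2, f(g(5)) = f(3) = 1, f(g(6)) = f(5) = 5, f(g(7)) = f(7) = 6, f(g(8)) = f(1) = 4, f(g(9)) = f(8) = 8.
Hence f ∘ g = [3 7 9 2 1 5 6 4 8].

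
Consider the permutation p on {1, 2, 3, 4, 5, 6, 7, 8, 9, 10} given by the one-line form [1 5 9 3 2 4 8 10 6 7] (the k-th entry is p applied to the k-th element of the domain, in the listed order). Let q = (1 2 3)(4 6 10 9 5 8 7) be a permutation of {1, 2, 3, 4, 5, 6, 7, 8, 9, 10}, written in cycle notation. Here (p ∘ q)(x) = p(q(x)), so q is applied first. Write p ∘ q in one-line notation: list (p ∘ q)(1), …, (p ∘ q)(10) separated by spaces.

Chase each element through q then p: 1 → 2 → 5; 2 → 3 → 9; 3 → 1 → 1; 4 → 6 → 4; 5 → 8 → 10; 6 → 10 → 7; 7 → 4 → 3; 8 → 7 → 8; 9 → 5 → 2; 10 → 9 → 6.
So p ∘ q in one-line form is 5 9 1 4 10 7 3 8 2 6.

5 9 1 4 10 7 3 8 2 6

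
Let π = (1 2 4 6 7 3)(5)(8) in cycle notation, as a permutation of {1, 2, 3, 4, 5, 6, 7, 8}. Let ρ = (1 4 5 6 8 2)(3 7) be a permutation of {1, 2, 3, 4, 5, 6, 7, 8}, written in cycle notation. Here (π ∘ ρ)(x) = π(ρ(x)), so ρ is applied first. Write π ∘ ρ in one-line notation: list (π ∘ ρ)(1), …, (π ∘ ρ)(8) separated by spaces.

For each element, apply ρ then π: 1 → 4 → 6; 2 → 1 → 2; 3 → 7 → 3; 4 → 5 → 5; 5 → 6 → 7; 6 → 8 → 8; 7 → 3 → 1; 8 → 2 → 4.
Collecting the images, π ∘ ρ = [6 2 3 5 7 8 1 4].

6 2 3 5 7 8 1 4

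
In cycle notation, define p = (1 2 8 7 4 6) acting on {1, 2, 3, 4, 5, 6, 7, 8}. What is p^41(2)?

2 lies in the 6-cycle (1 2 8 7 4 6).
Since the cycle has length 6, p^41 acts on it the same as p^5 (41 mod 6 = 5).
Advancing 5 steps from 2: 2 → 8 → 7 → 4 → 6 → 1.

1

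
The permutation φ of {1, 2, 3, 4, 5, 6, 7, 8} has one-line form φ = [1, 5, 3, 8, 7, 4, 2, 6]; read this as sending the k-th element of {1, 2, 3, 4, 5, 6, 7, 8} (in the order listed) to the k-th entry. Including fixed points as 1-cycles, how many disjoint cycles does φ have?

4

The cycle decomposition is (1)(2, 5, 7)(3)(4, 8, 6), which has 4 cycles (counting 1-cycles).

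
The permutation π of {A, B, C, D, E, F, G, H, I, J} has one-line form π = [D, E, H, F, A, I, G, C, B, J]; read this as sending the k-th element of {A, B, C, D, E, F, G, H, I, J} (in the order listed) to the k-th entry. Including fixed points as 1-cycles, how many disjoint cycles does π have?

The cycle decomposition is (A D F I B E)(C H)(G)(J), which has 4 cycles (counting 1-cycles).

4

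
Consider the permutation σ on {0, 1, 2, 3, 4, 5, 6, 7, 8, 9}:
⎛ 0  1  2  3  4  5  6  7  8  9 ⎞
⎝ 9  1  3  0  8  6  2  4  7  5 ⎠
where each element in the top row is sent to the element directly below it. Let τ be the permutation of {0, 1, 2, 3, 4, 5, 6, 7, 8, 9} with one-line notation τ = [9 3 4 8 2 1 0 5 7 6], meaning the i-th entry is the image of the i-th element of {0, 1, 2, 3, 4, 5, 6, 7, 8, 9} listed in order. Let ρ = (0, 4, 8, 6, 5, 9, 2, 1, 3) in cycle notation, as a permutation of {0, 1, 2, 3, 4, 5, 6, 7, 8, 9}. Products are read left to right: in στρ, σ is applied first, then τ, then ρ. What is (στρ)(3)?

2

Chase 3: σ(3) = 0; τ(0) = 9; ρ(9) = 2. Hence (στρ)(3) = 2.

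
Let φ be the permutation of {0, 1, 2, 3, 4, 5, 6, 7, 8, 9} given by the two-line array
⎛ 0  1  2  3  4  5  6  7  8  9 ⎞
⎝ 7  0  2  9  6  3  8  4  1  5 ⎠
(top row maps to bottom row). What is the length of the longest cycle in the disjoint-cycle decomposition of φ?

Decomposing into disjoint cycles gives (0, 7, 4, 6, 8, 1)(3, 9, 5); the longest has length 6.

6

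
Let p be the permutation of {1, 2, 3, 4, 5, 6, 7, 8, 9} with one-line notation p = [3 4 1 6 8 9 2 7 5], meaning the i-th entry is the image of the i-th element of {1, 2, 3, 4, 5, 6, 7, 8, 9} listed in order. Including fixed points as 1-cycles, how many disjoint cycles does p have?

2

The cycle decomposition is (1 3)(2 4 6 9 5 8 7), which has 2 cycles (counting 1-cycles).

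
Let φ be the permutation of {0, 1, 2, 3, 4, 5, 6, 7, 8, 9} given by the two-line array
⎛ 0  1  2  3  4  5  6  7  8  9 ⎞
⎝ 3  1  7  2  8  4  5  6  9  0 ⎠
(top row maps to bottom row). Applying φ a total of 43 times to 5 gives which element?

Tracing 5 → 4 → … returns to 5 after 9 steps, so 5 lies in a 9-cycle (0 3 2 7 6 5 4 8 9).
Powers repeat with period 9 on this cycle, and 43 mod 9 = 7, so φ^43(5) = φ^7(5).
Advancing 7 steps from 5: 5 → 4 → 8 → 9 → 0 → 3 → 2 → 7.

7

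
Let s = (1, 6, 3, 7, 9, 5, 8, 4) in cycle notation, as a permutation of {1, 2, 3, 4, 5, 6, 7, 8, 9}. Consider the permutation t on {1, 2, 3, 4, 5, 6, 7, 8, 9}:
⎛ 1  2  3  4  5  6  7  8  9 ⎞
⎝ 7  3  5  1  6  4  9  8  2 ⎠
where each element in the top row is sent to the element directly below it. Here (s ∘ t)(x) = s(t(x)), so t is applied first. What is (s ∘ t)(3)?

t(3) = 5, then s(5) = 8; composing gives (s ∘ t)(3) = 8.

8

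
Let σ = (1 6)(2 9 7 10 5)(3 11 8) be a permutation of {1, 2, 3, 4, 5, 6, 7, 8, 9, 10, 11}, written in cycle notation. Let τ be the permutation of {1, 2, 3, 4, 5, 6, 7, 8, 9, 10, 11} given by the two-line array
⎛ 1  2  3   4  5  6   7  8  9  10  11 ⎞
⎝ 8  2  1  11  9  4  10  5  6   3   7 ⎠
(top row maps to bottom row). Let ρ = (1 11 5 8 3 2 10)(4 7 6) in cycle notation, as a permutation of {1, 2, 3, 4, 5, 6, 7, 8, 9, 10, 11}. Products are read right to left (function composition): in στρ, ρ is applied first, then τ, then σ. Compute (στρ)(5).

2

Chase 5: ρ(5) = 8; τ(8) = 5; σ(5) = 2. Hence (στρ)(5) = 2.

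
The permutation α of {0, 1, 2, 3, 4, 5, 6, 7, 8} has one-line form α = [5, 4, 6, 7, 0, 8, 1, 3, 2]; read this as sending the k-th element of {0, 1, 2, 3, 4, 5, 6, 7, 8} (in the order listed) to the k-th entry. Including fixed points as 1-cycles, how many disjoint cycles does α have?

The cycle decomposition is (0 5 8 2 6 1 4)(3 7), which has 2 cycles (counting 1-cycles).

2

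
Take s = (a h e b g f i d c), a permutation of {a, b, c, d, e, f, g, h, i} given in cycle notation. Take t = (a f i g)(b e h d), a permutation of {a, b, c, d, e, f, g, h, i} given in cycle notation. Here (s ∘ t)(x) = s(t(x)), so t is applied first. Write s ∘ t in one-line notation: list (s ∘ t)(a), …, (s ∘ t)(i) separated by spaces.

(s ∘ t)(x) = s(t(x)). Computing each image: s(t(a)) = s(f) = i, s(t(b)) = s(e) = b, s(t(c)) = s(c) = a, s(t(d)) = s(b) = g, s(t(e)) = s(h) = e, s(t(f)) = s(i) = d, s(t(g)) = s(a) = h, s(t(h)) = s(d) = c, s(t(i)) = s(g) = f.
Hence s ∘ t = [i b a g e d h c f].

i b a g e d h c f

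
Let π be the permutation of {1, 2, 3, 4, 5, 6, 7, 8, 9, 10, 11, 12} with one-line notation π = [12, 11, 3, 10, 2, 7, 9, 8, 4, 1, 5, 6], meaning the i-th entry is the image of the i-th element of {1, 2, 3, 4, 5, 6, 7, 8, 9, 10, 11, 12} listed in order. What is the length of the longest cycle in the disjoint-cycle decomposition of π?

7

Decomposing into disjoint cycles gives (1 12 6 7 9 4 10)(2 11 5); the longest has length 7.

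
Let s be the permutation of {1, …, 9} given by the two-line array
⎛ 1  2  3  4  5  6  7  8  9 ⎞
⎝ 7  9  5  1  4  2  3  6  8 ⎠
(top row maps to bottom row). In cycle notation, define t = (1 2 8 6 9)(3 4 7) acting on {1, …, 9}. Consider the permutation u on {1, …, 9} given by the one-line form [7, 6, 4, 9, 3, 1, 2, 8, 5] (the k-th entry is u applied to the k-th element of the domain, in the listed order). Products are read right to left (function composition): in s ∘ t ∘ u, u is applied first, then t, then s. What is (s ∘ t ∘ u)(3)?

3

(s ∘ t ∘ u)(3) = s(t(u(3))). u(3) = 4, then t(4) = 7, then s(7) = 3, so the result is 3.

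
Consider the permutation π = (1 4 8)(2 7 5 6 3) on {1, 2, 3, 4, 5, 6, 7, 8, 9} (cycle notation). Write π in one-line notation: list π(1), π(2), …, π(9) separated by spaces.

Image by image: 1↦4, 2↦7, 3↦2, 4↦8, 5↦6, 6↦3, 7↦5, 8↦1, 9↦9.
Listing these in domain order gives 4 7 2 8 6 3 5 1 9.

4 7 2 8 6 3 5 1 9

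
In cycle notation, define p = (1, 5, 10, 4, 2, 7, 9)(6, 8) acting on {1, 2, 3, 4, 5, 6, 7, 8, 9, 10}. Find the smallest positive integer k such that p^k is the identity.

14

The cycle type of p is (7, 2, 1).
Since disjoint cycles commute, ord(p) = lcm(7, 2) = 14.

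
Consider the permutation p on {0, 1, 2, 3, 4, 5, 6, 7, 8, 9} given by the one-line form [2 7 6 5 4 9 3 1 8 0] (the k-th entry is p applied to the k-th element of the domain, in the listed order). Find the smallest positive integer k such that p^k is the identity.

6

The disjoint-cycle form of p has cycle lengths 6, 2, 1, 1.
The order is lcm(6, 2) = 6.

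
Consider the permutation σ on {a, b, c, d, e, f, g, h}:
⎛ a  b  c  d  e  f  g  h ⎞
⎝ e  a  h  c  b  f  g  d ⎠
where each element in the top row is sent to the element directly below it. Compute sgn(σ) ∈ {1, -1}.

In disjoint-cycle form the cycle lengths are 3, 3, 1, 1.
A cycle of length ℓ contributes ℓ−1 transpositions, so σ is a product of 2 + 2 = 4 transpositions — even.

1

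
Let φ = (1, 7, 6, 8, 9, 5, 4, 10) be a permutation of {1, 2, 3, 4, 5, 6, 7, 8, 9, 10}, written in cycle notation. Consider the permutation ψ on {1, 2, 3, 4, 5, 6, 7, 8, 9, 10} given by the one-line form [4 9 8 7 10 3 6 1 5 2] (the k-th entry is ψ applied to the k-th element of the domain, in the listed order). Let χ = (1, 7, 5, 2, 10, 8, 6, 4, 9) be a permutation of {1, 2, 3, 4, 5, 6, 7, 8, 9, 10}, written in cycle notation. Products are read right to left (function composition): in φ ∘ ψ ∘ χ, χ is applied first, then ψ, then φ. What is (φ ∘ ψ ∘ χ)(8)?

Chase 8: χ(8) = 6; ψ(6) = 3; φ(3) = 3. Hence (φ ∘ ψ ∘ χ)(8) = 3.

3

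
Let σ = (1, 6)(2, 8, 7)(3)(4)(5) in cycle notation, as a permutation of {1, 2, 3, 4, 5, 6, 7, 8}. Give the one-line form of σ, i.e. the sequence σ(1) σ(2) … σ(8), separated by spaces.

6 8 3 4 5 1 2 7

Image by image: 1↦6, 2↦8, 3↦3, 4↦4, 5↦5, 6↦1, 7↦2, 8↦7.
So the one-line form is 6 8 3 4 5 1 2 7.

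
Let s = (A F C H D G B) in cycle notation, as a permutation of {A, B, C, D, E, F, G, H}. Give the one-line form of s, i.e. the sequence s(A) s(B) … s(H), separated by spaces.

Image by image: A→F, B→A, C→H, D→G, E→E, F→C, G→B, H→D.
So the one-line form is F A H G E C B D.

F A H G E C B D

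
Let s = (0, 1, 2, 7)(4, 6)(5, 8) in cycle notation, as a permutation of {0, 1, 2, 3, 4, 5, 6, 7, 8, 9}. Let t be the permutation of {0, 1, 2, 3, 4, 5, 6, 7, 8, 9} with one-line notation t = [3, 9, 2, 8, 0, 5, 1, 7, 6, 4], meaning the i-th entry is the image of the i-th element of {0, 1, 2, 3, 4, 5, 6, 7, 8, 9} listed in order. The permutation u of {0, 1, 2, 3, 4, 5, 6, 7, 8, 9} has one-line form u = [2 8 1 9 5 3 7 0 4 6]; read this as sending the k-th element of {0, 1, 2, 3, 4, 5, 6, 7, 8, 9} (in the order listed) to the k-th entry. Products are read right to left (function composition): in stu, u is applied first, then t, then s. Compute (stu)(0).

Apply the permutations in order: u(0) = 2, then t(2) = 2, then s(2) = 7. So (stu)(0) = 7.

7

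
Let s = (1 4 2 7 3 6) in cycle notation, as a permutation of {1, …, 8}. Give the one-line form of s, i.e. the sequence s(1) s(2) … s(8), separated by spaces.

Reading each image from the cycles: 1→4, 2→7, 3→6, 4→2, 5→5, 6→1, 7→3, 8→8.
So the one-line form is 4 7 6 2 5 1 3 8.

4 7 6 2 5 1 3 8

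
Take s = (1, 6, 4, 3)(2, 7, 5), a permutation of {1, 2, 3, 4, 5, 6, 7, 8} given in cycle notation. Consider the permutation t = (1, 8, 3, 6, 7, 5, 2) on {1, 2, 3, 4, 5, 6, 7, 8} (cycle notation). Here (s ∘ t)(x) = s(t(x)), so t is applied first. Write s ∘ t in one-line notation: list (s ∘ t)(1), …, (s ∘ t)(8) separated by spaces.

8 6 4 3 7 5 2 1

Chase each element through t then s: 1 → 8 → 8; 2 → 1 → 6; 3 → 6 → 4; 4 → 4 → 3; 5 → 2 → 7; 6 → 7 → 5; 7 → 5 → 2; 8 → 3 → 1.
So s ∘ t in one-line form is 8 6 4 3 7 5 2 1.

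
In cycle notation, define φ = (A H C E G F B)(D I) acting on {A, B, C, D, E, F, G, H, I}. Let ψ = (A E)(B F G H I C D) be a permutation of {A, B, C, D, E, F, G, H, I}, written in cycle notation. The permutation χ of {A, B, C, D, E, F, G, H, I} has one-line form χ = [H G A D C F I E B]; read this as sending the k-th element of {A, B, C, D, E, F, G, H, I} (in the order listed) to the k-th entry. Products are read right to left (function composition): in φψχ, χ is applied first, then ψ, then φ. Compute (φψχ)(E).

I

(φψχ)(E) = φ(ψ(χ(E))). χ(E) = C, then ψ(C) = D, then φ(D) = I, so the result is I.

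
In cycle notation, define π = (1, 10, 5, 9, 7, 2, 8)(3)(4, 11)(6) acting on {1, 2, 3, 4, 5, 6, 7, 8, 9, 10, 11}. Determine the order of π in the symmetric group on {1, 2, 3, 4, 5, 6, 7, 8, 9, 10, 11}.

The cycle type of π is (7, 2, 1, 1).
Since disjoint cycles commute, ord(π) = lcm(7, 2) = 14.

14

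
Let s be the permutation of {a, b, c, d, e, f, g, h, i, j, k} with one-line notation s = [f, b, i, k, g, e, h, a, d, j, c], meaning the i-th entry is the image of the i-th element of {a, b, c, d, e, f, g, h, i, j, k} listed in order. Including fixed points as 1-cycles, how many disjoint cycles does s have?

The cycle decomposition is (a f e g h)(b)(c i d k)(j), which has 4 cycles (counting 1-cycles).

4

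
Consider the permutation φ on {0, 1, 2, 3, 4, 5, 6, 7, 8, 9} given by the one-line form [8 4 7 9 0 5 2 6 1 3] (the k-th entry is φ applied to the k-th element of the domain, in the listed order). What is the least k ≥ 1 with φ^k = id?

12

Decomposing into disjoint cycles gives cycle lengths 4, 3, 2, 1.
The order is lcm(4, 3, 2) = 12.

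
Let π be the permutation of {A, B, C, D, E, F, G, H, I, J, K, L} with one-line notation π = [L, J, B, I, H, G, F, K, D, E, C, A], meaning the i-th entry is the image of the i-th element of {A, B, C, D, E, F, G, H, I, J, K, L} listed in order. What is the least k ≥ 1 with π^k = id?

6

The disjoint-cycle form of π has cycle lengths 6, 2, 2, 2.
The order is lcm(6, 2, 2, 2) = 6.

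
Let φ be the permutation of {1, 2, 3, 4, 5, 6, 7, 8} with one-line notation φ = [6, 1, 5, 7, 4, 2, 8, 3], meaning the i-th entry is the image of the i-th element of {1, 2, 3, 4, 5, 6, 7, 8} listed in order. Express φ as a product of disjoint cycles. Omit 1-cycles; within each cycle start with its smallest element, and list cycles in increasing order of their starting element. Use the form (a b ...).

Start at 1 and follow images: 1 → 6 → 2 → 1, giving the cycle (1 6 2).
Continuing from each remaining unvisited element yields (1 6 2)(3 5 4 7 8).

(1 6 2)(3 5 4 7 8)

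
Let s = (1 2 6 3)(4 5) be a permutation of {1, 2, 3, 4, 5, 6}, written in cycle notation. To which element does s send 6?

Within (1 2 6 3), 6 ↦ 3.

3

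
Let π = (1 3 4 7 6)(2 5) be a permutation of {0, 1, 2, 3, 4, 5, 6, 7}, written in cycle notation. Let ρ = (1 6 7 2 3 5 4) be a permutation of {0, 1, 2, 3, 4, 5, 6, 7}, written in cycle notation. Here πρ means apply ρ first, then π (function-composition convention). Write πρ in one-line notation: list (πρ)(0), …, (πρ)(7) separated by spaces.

0 1 4 2 3 7 6 5

Chase each element through ρ then π: 0 → 0 → 0; 1 → 6 → 1; 2 → 3 → 4; 3 → 5 → 2; 4 → 1 → 3; 5 → 4 → 7; 6 → 7 → 6; 7 → 2 → 5.
Collecting the images, πρ = [0 1 4 2 3 7 6 5].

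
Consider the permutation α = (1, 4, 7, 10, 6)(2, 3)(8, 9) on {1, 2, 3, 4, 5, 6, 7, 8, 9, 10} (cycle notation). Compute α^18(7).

1

7 lies in the 5-cycle (1, 4, 7, 10, 6).
Powers repeat with period 5 on this cycle, and 18 mod 5 = 3, so α^18(7) = α^3(7).
Advancing 3 steps from 7: 7 → 10 → 6 → 1.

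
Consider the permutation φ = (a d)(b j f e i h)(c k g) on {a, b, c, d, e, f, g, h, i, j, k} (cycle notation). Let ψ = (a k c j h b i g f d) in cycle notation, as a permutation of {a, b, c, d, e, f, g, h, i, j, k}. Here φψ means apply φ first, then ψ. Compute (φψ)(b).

h

First apply φ: φ(b) = j, then ψ(j) = h. Thus (φψ)(b) = h.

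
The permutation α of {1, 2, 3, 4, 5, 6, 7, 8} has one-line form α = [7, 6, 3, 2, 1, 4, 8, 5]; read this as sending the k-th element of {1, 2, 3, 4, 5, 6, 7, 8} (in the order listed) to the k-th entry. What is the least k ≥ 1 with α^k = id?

The disjoint-cycle form of α has cycle lengths 4, 3, 1.
Since disjoint cycles commute, ord(α) = lcm(4, 3) = 12.

12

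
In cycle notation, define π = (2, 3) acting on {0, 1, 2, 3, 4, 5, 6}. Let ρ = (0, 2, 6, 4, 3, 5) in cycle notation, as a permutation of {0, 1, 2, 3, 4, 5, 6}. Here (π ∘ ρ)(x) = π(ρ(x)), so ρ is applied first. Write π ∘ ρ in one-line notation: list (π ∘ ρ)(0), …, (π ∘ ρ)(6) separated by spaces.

3 1 6 5 2 0 4

(π ∘ ρ)(x) = π(ρ(x)). Computing each image: π(ρ(0)) = π(2) = 3, π(ρ(1)) = π(1) = 1, π(ρ(2)) = π(6) = 6, π(ρ(3)) = π(5) = 5, π(ρ(4)) = π(3) = 2, π(ρ(5)) = π(0) = 0, π(ρ(6)) = π(4) = 4.
Hence π ∘ ρ = [3 1 6 5 2 0 4].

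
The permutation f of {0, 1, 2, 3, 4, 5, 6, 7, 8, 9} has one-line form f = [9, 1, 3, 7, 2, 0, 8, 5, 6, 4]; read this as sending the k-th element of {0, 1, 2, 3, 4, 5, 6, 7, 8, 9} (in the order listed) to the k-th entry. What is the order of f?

Decomposing into disjoint cycles gives cycle lengths 7, 2, 1.
The order is lcm(7, 2) = 14.

14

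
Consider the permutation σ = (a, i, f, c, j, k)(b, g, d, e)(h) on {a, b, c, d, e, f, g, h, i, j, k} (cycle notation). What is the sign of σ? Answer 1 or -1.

The cycle lengths are 6, 4, 1.
A cycle is odd iff its length is even; σ has 2 even-length cycles, so sgn(σ) = (−1)^2 and σ is even.

1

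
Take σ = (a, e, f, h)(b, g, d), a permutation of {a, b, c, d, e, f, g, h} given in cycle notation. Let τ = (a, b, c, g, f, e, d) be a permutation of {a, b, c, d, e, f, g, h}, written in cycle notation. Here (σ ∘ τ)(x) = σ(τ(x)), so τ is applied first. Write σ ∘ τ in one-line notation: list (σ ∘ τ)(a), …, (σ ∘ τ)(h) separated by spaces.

g c d e b f h a

For each element, apply τ then σ: a → b → g; b → c → c; c → g → d; d → a → e; e → d → b; f → e → f; g → f → h; h → h → a.
Collecting the images, σ ∘ τ = [g c d e b f h a].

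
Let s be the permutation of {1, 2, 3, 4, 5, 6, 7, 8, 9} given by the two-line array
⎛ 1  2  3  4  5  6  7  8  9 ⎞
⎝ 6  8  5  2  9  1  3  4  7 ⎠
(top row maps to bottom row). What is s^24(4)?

4

Tracing 4 → 2 → … returns to 4 after 3 steps, so 4 lies in a 3-cycle (2, 8, 4).
Powers repeat with period 3 on this cycle, and 24 mod 3 = 0, so s^24(4) = s^0(4).
So s^24(4) = 4.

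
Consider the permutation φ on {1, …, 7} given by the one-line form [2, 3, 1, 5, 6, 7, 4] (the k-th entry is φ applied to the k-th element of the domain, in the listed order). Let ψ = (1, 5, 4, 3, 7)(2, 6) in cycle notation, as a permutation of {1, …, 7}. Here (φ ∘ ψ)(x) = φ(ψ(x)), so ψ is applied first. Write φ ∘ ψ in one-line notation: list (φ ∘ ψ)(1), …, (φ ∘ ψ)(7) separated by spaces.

(φ ∘ ψ)(x) = φ(ψ(x)). Computing each image: φ(ψ(1)) = φ(5) = 6, φ(ψ(2)) = φ(6) = 7, φ(ψ(3)) = φ(7) = 4, φ(ψ(4)) = φ(3) = 1, φ(ψ(5)) = φ(4) = 5, φ(ψ(6)) = φ(2) = 3, φ(ψ(7)) = φ(1) = 2.
Hence φ ∘ ψ = [6 7 4 1 5 3 2].

6 7 4 1 5 3 2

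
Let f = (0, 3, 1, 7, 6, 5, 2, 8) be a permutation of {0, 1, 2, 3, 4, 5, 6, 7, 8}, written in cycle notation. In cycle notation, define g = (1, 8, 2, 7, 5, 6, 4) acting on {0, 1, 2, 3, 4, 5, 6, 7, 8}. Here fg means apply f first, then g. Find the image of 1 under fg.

f(1) = 7, then g(7) = 5; composing gives (fg)(1) = 5.

5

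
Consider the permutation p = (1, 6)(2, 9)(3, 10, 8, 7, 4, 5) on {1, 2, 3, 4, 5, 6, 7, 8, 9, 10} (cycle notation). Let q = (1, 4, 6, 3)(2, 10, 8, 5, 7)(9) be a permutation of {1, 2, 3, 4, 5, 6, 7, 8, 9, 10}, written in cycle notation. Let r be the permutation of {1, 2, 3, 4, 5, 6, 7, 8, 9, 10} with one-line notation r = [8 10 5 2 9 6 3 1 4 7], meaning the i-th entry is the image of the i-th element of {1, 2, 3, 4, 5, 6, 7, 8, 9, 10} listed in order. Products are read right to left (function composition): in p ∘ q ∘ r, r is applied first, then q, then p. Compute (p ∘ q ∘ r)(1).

Chase 1: r(1) = 8; q(8) = 5; p(5) = 3. Hence (p ∘ q ∘ r)(1) = 3.

3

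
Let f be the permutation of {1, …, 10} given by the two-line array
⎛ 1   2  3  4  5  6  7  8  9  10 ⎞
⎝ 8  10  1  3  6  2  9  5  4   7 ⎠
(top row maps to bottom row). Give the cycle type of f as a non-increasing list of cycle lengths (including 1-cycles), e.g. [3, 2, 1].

The disjoint cycles are (1 8 5 6 2 10 7 9 4 3), with lengths 10 in non-increasing order.

[10]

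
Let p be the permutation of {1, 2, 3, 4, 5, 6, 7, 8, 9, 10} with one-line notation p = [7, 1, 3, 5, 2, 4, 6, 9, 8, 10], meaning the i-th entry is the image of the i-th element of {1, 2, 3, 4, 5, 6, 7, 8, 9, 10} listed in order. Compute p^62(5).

1

Tracing 5 → 2 → … returns to 5 after 6 steps, so 5 lies in a 6-cycle (1 7 6 4 5 2).
On a 6-cycle, p^6 is the identity, so p^62 = p^2 there (62 ≡ 2 mod 6).
Stepping 2 places around the cycle: 5 → 2 → 1.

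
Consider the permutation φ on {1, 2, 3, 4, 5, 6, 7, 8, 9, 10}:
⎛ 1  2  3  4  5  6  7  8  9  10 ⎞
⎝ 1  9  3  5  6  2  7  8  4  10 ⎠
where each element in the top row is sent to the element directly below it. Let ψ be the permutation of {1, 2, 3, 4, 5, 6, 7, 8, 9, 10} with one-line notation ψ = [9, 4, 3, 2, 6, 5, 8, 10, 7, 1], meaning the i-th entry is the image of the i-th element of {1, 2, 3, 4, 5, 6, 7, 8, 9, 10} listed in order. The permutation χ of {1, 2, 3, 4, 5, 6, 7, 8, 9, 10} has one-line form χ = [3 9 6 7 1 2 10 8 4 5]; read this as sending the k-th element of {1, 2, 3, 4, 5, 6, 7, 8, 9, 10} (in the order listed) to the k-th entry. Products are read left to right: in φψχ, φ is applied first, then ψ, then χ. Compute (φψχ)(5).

1

Chase 5: φ(5) = 6; ψ(6) = 5; χ(5) = 1. Hence (φψχ)(5) = 1.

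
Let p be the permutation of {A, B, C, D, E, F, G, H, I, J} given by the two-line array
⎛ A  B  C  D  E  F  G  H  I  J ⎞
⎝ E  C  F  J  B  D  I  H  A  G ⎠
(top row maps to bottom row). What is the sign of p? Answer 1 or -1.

In disjoint-cycle form the cycle lengths are 9, 1.
A cycle is odd iff its length is even; p has 0 even-length cycles, so sgn(p) = (−1)^0 and p is even.

1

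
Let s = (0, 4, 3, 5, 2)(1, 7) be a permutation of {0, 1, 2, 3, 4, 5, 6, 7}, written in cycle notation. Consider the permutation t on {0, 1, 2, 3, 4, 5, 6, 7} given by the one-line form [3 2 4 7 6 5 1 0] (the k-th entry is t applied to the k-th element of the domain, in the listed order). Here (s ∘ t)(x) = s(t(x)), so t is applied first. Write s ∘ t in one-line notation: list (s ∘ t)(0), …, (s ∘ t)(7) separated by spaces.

5 0 3 1 6 2 7 4

(s ∘ t)(x) = s(t(x)). Computing each image: s(t(0)) = s(3) = 5, s(t(1)) = s(2) = 0, s(t(2)) = s(4) = 3, s(t(3)) = s(7) = 1, s(t(4)) = s(6) = 6, s(t(5)) = s(5) = 2, s(t(6)) = s(1) = 7, s(t(7)) = s(0) = 4.
Hence s ∘ t = [5 0 3 1 6 2 7 4].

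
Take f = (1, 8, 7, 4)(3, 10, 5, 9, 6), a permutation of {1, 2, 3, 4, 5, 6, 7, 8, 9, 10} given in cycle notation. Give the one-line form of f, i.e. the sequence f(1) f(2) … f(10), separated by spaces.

8 2 10 1 9 3 4 7 6 5

Image by image: 1→8, 2→2, 3→10, 4→1, 5→9, 6→3, 7→4, 8→7, 9→6, 10→5.
So the one-line form is 8 2 10 1 9 3 4 7 6 5.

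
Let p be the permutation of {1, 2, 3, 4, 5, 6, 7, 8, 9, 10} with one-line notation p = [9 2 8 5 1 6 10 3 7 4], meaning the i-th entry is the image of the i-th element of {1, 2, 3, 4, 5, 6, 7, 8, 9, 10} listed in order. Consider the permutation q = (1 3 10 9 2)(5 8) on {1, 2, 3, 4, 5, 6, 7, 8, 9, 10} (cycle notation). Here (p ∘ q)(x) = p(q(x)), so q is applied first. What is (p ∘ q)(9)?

2

q(9) = 2, then p(2) = 2; composing gives (p ∘ q)(9) = 2.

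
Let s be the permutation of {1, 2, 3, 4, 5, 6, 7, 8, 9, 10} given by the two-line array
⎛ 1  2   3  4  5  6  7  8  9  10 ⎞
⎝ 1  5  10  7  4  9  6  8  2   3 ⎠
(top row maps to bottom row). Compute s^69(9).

Tracing 9 → 2 → … returns to 9 after 6 steps, so 9 lies in a 6-cycle (2 5 4 7 6 9).
Powers repeat with period 6 on this cycle, and 69 mod 6 = 3, so s^69(9) = s^3(9).
Stepping 3 places around the cycle: 9 → 2 → 5 → 4.

4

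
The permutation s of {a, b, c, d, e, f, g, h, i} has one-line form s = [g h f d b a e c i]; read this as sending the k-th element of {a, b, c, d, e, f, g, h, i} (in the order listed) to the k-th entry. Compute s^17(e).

Tracing e → b → … returns to e after 7 steps, so e lies in a 7-cycle (a g e b h c f).
Since the cycle has length 7, s^17 acts on it the same as s^3 (17 mod 7 = 3).
Advancing 3 steps from e: e → b → h → c.

c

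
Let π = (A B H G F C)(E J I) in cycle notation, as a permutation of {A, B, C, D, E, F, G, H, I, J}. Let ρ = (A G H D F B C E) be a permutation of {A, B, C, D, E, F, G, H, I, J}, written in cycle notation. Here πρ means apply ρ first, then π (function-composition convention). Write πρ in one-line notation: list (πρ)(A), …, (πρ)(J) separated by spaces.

F A J C B H G D E I

(πρ)(x) = π(ρ(x)). Computing each image: π(ρ(A)) = π(G) = F, π(ρ(B)) = π(C) = A, π(ρ(C)) = π(E) = J, π(ρ(D)) = π(F) = C, π(ρ(E)) = π(A) = B, π(ρ(F)) = π(B) = H, π(ρ(G)) = π(H) = G, π(ρ(H)) = π(D) = D, π(ρ(I)) = π(I) = E, π(ρ(J)) = π(J) = I.
Hence πρ = [F A J C B H G D E I].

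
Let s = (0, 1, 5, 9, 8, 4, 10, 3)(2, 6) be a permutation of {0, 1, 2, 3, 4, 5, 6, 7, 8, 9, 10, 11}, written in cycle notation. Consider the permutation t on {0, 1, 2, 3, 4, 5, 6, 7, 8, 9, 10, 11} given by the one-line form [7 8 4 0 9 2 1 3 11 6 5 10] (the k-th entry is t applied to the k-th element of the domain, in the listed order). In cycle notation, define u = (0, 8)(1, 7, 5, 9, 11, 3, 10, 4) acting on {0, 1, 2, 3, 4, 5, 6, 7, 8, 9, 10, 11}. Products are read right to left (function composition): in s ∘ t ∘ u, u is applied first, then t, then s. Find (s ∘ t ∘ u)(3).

Chase 3: u(3) = 10; t(10) = 5; s(5) = 9. Hence (s ∘ t ∘ u)(3) = 9.

9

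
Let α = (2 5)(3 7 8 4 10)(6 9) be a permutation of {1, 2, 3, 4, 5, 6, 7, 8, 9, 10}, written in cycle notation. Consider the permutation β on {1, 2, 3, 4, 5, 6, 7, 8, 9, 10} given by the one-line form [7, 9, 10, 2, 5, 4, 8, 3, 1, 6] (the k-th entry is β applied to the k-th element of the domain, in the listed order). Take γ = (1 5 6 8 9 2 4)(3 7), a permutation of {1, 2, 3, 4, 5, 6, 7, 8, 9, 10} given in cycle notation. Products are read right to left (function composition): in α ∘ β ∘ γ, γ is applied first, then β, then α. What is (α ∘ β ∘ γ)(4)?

8

Chase 4: γ(4) = 1; β(1) = 7; α(7) = 8. Hence (α ∘ β ∘ γ)(4) = 8.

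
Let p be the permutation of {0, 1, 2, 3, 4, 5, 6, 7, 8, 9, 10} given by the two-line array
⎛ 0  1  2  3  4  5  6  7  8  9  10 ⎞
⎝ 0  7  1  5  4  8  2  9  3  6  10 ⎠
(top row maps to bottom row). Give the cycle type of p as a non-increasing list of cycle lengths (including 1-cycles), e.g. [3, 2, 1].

[5, 3, 1, 1, 1]

The disjoint cycles are (0)(1 7 9 6 2)(3 5 8)(4)(10), with lengths 5, 3, 1, 1, 1 in non-increasing order.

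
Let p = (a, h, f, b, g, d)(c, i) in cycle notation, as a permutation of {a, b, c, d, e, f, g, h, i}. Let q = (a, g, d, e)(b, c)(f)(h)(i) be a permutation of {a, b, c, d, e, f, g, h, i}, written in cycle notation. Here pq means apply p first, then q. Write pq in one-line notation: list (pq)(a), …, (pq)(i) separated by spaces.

Chase each element through p then q: a → h → h; b → g → d; c → i → i; d → a → g; e → e → a; f → b → c; g → d → e; h → f → f; i → c → b.
So pq in one-line form is h d i g a c e f b.

h d i g a c e f b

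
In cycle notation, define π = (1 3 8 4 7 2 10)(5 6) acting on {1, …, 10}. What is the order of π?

The disjoint cycles have lengths 7, 2, 1.
The order of π is the least common multiple of its cycle lengths: lcm(7, 2) = 14.

14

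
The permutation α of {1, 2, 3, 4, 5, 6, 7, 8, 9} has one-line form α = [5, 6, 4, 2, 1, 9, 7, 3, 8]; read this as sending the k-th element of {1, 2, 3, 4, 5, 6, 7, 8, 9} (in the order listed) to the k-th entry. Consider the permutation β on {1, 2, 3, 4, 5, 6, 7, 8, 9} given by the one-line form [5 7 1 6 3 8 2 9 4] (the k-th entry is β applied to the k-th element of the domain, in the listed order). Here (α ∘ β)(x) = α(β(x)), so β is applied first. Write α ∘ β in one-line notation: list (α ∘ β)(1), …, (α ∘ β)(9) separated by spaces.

1 7 5 9 4 3 6 8 2

(α ∘ β)(x) = α(β(x)). Computing each image: α(β(1)) = α(5) = 1, α(β(2)) = α(7) = 7, α(β(3)) = α(1) = 5, α(β(4)) = α(6) = 9, α(β(5)) = α(3) = 4, α(β(6)) = α(8) = 3, α(β(7)) = α(2) = 6, α(β(8)) = α(9) = 8, α(β(9)) = α(4) = 2.
Hence α ∘ β = [1 7 5 9 4 3 6 8 2].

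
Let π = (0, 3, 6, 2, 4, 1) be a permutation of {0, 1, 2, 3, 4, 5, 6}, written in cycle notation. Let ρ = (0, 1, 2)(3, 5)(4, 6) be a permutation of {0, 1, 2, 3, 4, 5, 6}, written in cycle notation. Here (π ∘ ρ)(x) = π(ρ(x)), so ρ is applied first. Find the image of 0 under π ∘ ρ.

0

ρ(0) = 1, then π(1) = 0; composing gives (π ∘ ρ)(0) = 0.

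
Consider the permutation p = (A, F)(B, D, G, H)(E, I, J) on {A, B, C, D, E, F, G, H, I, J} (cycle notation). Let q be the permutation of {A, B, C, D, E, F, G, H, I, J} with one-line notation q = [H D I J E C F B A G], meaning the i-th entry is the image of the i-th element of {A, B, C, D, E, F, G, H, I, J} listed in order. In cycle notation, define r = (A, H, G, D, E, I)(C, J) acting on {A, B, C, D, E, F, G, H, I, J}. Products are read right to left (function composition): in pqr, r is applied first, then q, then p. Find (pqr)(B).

Chase B: r(B) = B; q(B) = D; p(D) = G. Hence (pqr)(B) = G.

G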